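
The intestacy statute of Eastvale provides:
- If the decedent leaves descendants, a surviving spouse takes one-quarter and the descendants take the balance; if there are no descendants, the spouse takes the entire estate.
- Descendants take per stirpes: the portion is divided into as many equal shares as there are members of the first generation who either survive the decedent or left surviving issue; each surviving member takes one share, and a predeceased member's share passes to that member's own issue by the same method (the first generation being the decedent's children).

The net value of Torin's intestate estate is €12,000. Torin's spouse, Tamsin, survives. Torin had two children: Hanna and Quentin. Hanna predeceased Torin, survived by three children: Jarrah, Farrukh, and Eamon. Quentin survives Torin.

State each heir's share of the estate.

Tamsin: €3,000; Jarrah: €1,500; Farrukh: €1,500; Eamon: €1,500; Quentin: €4,500

Tamsin takes one-quarter of €12,000 = €3,000. The remaining €9,000 passes to the descendants.
The descendants' portion (€9,000) is divided into 2 shares of €4,500: Quentin takes €4,500; Hanna's €4,500 share passes to Hanna's issue.
Hanna's share (€4,500) is divided into 3 shares of €1,500: Jarrah, Farrukh, and Eamon each take €1,500.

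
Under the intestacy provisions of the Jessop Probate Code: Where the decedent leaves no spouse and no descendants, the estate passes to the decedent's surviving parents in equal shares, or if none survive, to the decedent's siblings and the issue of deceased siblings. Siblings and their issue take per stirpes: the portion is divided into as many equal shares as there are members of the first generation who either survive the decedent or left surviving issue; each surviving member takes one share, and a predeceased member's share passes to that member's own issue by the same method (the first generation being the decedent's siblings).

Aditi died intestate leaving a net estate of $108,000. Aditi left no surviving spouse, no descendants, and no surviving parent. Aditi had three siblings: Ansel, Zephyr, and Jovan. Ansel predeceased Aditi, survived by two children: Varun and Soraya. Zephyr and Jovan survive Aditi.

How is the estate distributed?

The entire $108,000 passes to the siblings and their issue.
That amount ($108,000) is divided into 3 shares of $36,000: Zephyr and Jovan each take $36,000; Ansel's $36,000 share passes to Ansel's issue.
Ansel's share ($36,000) is divided into 2 shares of $18,000: Varun and Soraya each take $18,000.

Varun: $18,000; Soraya: $18,000; Zephyr: $36,000; Jovan: $36,000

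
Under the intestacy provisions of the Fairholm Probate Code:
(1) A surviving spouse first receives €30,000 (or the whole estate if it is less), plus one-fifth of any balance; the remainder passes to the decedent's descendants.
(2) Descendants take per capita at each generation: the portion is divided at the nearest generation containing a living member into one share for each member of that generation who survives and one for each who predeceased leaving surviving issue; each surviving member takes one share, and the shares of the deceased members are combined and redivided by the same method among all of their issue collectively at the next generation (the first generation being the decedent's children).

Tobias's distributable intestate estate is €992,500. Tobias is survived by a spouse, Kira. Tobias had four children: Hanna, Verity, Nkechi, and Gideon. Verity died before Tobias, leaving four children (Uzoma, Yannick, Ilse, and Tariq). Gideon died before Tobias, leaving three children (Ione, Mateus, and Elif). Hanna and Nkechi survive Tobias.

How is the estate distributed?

Kira: €222,500; Hanna: €192,500; Uzoma: €55,000; Yannick: €55,000; Ilse: €55,000; Tariq: €55,000; Nkechi: €192,500; Ione: €55,000; Mateus: €55,000; Elif: €55,000

Kira first takes €30,000, leaving a balance of €962,500. Kira then takes one-fifth of the balance (€192,500), for a total of €222,500. The remaining €770,000 passes to the descendants.
The descendants' portion (€770,000) is divided at the children's generation into 4 shares of €192,500. Hanna and Nkechi each take €192,500. The 2 shares of the deceased (Verity and Gideon) are combined into a pool of €385,000.
That pool (€385,000) is divided at the grandchildren's generation equally among Uzoma, Yannick, Ilse, Tariq, Ione, Mateus, and Elif: €55,000 each.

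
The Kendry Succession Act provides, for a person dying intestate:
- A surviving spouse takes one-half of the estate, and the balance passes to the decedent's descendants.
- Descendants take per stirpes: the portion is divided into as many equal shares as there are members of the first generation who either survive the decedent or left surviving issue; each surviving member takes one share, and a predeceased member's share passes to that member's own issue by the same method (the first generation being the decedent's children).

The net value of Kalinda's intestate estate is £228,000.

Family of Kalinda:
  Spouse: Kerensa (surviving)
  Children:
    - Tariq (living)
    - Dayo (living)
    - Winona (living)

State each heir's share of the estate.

Kerensa: £114,000; Tariq: £38,000; Dayo: £38,000; Winona: £38,000

Kerensa takes one-half of £228,000 = £114,000. The remaining £114,000 passes to the descendants.
The descendants' portion (£114,000) is divided into 3 shares of £38,000: Tariq, Dayo, and Winona each take £38,000.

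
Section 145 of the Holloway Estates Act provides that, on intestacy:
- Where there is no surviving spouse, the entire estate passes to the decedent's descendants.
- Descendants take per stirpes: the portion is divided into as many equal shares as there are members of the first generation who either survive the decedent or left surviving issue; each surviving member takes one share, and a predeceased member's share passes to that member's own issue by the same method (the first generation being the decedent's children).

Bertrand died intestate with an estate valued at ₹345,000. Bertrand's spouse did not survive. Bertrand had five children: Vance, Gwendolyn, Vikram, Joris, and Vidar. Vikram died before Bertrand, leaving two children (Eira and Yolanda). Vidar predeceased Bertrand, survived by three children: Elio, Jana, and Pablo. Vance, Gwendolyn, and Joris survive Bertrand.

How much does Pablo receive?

The entire ₹345,000 passes to the descendants.
That amount (₹345,000) is divided into 5 shares of ₹69,000: Vance, Gwendolyn, and Joris each take ₹69,000; Vikram's ₹69,000 share passes to Vikram's issue; Vidar's ₹69,000 share passes to Vidar's issue.
Vikram's share (₹69,000) is divided into 2 shares of ₹34,500: Eira and Yolanda each take ₹34,500.
Vidar's share (₹69,000) is divided into 3 shares of ₹23,000: Elio, Jana, and Pablo each take ₹23,000.

Pablo receives ₹23,000.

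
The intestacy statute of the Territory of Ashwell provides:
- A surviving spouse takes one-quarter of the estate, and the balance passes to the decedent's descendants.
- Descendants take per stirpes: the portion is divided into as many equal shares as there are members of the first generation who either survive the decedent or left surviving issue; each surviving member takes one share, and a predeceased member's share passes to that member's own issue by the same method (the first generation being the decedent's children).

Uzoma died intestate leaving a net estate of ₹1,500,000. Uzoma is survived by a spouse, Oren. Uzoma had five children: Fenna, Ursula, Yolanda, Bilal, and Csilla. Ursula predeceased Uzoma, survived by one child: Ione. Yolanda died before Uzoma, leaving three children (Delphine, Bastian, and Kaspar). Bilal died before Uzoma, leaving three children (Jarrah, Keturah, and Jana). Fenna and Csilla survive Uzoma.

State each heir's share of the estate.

Oren: ₹375,000; Fenna: ₹225,000; Ione: ₹225,000; Delphine: ₹75,000; Bastian: ₹75,000; Kaspar: ₹75,000; Jarrah: ₹75,000; Keturah: ₹75,000; Jana: ₹75,000; Csilla: ₹225,000

Oren takes one-quarter of ₹1,500,000 = ₹375,000. The remaining ₹1,125,000 passes to the descendants.
The descendants' portion (₹1,125,000) is divided into 5 shares of ₹225,000: Fenna and Csilla each take ₹225,000; Ursula's ₹225,000 share passes to Ursula's issue; Yolanda's ₹225,000 share passes to Yolanda's issue; Bilal's ₹225,000 share passes to Bilal's issue.
Ursula's share (₹225,000) passes entirely to Ione.
Yolanda's share (₹225,000) is divided into 3 shares of ₹75,000: Delphine, Bastian, and Kaspar each take ₹75,000.
Bilal's share (₹225,000) is divided into 3 shares of ₹75,000: Jarrah, Keturah, and Jana each take ₹75,000.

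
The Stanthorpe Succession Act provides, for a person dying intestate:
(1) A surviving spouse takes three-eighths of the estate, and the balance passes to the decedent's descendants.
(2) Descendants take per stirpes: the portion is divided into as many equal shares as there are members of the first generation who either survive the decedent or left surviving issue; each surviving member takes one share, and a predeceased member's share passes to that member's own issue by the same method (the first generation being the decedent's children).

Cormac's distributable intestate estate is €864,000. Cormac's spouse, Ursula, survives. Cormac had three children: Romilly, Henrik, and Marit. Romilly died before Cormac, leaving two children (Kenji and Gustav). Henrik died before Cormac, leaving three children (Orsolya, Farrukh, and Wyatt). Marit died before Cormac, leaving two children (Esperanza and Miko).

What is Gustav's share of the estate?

Gustav receives €90,000.

Ursula takes three-eighths of €864,000 = €324,000. The remaining €540,000 passes to the descendants.
The descendants' portion (€540,000) is divided into 3 shares of €180,000: Romilly's €180,000 share passes to Romilly's issue; Henrik's €180,000 share passes to Henrik's issue; Marit's €180,000 share passes to Marit's issue.
Romilly's share (€180,000) is divided into 2 shares of €90,000: Kenji and Gustav each take €90,000.
Henrik's share (€180,000) is divided into 3 shares of €60,000: Orsolya, Farrukh, and Wyatt each take €60,000.
Marit's share (€180,000) is divided into 2 shares of €90,000: Esperanza and Miko each take €90,000.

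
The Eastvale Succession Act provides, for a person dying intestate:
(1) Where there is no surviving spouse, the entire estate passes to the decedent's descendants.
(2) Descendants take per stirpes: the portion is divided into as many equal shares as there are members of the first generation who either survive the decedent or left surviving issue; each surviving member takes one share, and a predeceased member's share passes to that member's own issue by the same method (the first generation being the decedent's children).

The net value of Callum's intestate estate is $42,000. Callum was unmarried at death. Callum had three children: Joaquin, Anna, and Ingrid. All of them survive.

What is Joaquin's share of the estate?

The entire $42,000 passes to the descendants.
That amount ($42,000) is divided into 3 shares of $14,000: Joaquin, Anna, and Ingrid each take $14,000.

Joaquin receives $14,000.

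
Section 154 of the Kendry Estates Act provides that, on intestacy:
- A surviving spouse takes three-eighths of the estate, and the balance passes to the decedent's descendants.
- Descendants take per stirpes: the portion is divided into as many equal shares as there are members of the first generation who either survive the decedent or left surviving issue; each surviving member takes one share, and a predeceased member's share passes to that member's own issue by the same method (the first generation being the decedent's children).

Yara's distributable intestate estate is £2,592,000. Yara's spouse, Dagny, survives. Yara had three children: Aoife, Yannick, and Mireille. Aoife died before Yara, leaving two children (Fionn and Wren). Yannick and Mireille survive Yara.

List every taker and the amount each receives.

Dagny takes three-eighths of £2,592,000 = £972,000. The remaining £1,620,000 passes to the descendants.
The descendants' portion (£1,620,000) is divided into 3 shares of £540,000: Yannick and Mireille each take £540,000; Aoife's £540,000 share passes to Aoife's issue.
Aoife's share (£540,000) is divided into 2 shares of £270,000: Fionn and Wren each take £270,000.

Dagny: £972,000; Fionn: £270,000; Wren: £270,000; Yannick: £540,000; Mireille: £540,000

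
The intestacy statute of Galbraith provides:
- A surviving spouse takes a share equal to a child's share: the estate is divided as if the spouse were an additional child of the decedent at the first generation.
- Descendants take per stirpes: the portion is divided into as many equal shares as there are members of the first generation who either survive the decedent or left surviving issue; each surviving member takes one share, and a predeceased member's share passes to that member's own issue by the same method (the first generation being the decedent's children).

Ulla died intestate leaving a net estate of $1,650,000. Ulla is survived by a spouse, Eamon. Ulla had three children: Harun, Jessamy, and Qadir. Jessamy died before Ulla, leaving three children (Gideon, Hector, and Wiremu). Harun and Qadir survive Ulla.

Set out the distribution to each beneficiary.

The spouse counts as an additional share at the children's level, so there are 4 primary shares of $412,500. Eamon takes one such share ($412,500).
The children's combined portion ($1,237,500) is divided into 3 shares of $412,500: Harun and Qadir each take $412,500; Jessamy's $412,500 share passes to Jessamy's issue.
Jessamy's share ($412,500) is divided into 3 shares of $137,500: Gideon, Hector, and Wiremu each take $137,500.

Eamon: $412,500; Harun: $412,500; Gideon: $137,500; Hector: $137,500; Wiremu: $137,500; Qadir: $412,500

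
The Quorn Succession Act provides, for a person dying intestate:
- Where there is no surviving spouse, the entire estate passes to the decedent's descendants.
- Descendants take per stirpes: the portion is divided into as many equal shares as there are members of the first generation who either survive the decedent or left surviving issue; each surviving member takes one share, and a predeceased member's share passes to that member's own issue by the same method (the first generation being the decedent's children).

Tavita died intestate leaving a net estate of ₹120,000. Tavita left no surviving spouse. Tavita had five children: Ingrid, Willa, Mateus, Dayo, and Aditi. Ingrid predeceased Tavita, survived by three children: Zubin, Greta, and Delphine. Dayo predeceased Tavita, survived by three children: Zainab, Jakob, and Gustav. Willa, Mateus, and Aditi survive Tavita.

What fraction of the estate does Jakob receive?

The entire ₹120,000 passes to the descendants.
That amount (₹120,000) is divided into 5 shares of ₹24,000: Willa, Mateus, and Aditi each take ₹24,000; Ingrid's ₹24,000 share passes to Ingrid's issue; Dayo's ₹24,000 share passes to Dayo's issue.
Ingrid's share (₹24,000) is divided into 3 shares of ₹8,000: Zubin, Greta, and Delphine each take ₹8,000.
Dayo's share (₹24,000) is divided into 3 shares of ₹8,000: Zainab, Jakob, and Gustav each take ₹8,000.

Jakob receives 1/15 of the estate.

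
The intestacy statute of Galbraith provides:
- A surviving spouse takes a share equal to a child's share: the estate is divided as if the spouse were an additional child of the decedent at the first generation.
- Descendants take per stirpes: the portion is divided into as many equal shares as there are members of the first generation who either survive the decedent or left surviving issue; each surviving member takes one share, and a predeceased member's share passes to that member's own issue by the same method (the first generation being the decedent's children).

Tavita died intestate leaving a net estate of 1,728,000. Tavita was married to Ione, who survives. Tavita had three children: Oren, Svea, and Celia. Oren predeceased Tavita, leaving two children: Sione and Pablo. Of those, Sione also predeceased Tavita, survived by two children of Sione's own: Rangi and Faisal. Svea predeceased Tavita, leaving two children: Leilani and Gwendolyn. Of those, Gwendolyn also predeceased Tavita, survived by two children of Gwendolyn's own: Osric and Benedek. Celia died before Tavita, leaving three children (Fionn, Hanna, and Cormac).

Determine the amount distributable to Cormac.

Cormac receives 144,000.

The spouse counts as an additional share at the children's level, so there are 4 primary shares of 432,000. Ione takes one such share (432,000).
The children's combined portion (1,296,000) is divided into 3 shares of 432,000: Oren's 432,000 share passes to Oren's issue; Svea's 432,000 share passes to Svea's issue; Celia's 432,000 share passes to Celia's issue.
Oren's share (432,000) is divided into 2 shares of 216,000: Pablo takes 216,000; Sione's 216,000 share passes to Sione's issue.
Sione's share (216,000) is divided into 2 shares of 108,000: Rangi and Faisal each take 108,000.
Svea's share (432,000) is divided into 2 shares of 216,000: Leilani takes 216,000; Gwendolyn's 216,000 share passes to Gwendolyn's issue.
Gwendolyn's share (216,000) is divided into 2 shares of 108,000: Osric and Benedek each take 108,000.
Celia's share (432,000) is divided into 3 shares of 144,000: Fionn, Hanna, and Cormac each take 144,000.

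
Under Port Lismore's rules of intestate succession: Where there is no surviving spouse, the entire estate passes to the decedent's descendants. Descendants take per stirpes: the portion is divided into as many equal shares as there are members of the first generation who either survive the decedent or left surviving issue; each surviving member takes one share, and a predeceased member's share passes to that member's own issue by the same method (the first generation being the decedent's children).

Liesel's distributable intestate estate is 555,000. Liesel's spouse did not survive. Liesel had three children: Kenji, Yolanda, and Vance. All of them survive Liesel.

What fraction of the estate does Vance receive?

Vance receives 1/3 of the estate.

The entire 555,000 passes to the descendants.
That amount (555,000) is divided into 3 shares of 185,000: Kenji, Yolanda, and Vance each take 185,000.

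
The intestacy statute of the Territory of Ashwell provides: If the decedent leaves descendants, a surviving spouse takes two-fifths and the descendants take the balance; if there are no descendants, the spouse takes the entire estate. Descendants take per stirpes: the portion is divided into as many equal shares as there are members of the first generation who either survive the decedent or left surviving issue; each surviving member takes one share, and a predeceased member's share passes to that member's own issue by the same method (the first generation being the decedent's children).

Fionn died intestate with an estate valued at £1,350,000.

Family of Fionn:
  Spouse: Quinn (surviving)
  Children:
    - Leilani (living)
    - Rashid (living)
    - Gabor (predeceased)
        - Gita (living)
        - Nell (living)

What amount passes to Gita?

Gita receives £135,000.

Quinn takes two-fifths of £1,350,000 = £540,000. The remaining £810,000 passes to the descendants.
The descendants' portion (£810,000) is divided into 3 shares of £270,000: Leilani and Rashid each take £270,000; Gabor's £270,000 share passes to Gabor's issue.
Gabor's share (£270,000) is divided into 2 shares of £135,000: Gita and Nell each take £135,000.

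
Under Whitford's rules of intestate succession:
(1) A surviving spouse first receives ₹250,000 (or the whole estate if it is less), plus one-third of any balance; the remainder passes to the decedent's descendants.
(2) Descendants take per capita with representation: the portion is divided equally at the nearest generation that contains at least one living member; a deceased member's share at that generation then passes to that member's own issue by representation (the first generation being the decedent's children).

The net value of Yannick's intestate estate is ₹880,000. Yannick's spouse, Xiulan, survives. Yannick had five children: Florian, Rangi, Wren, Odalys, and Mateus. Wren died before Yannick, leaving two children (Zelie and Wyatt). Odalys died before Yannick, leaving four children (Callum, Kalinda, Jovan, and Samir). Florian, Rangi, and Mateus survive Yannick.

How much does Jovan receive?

Xiulan first takes ₹250,000, leaving a balance of ₹630,000. Xiulan then takes one-third of the balance (₹210,000), for a total of ₹460,000. The remaining ₹420,000 passes to the descendants.
The descendants' portion (₹420,000) is divided into 5 shares of ₹84,000: Florian, Rangi, and Mateus each take ₹84,000; Wren's ₹84,000 share passes to Wren's issue; Odalys's ₹84,000 share passes to Odalys's issue.
Wren's share (₹84,000) is divided into 2 shares of ₹42,000: Zelie and Wyatt each take ₹42,000.
Odalys's share (₹84,000) is divided into 4 shares of ₹21,000: Callum, Kalinda, Jovan, and Samir each take ₹21,000.

Jovan receives ₹21,000.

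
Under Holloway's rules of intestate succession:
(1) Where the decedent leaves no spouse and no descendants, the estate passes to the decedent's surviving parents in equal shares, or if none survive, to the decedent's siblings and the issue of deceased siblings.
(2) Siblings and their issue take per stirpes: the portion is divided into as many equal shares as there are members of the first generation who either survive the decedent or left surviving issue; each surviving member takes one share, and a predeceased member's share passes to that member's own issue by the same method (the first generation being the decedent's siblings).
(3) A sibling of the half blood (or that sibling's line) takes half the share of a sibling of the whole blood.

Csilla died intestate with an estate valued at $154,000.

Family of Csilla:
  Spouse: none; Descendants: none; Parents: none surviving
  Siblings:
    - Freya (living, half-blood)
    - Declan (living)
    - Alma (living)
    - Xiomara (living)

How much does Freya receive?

Freya receives $22,000.

The entire $154,000 passes to the siblings and their issue.
Counting each half-blood sibling's line as half a unit, there are 7/2 units in $154,000, so one unit is $44,000. Whole-blood lines (Declan, Alma, and Xiomara) take $44,000 each; half-blood lines (Freya) take $22,000 each.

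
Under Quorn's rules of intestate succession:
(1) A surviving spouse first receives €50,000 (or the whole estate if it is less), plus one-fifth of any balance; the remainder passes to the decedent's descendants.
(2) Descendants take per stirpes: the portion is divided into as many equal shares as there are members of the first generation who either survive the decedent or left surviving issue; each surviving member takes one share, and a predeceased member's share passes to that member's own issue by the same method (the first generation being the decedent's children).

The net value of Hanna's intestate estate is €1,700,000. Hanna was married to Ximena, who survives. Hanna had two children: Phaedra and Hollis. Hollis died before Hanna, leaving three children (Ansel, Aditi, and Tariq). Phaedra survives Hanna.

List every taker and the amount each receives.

Ximena first takes €50,000, leaving a balance of €1,650,000. Ximena then takes one-fifth of the balance (€330,000), for a total of €380,000. The remaining €1,320,000 passes to the descendants.
The descendants' portion (€1,320,000) is divided into 2 shares of €660,000: Phaedra takes €660,000; Hollis's €660,000 share passes to Hollis's issue.
Hollis's share (€660,000) is divided into 3 shares of €220,000: Ansel, Aditi, and Tariq each take €220,000.

Ximena: €380,000; Phaedra: €660,000; Ansel: €220,000; Aditi: €220,000; Tariq: €220,000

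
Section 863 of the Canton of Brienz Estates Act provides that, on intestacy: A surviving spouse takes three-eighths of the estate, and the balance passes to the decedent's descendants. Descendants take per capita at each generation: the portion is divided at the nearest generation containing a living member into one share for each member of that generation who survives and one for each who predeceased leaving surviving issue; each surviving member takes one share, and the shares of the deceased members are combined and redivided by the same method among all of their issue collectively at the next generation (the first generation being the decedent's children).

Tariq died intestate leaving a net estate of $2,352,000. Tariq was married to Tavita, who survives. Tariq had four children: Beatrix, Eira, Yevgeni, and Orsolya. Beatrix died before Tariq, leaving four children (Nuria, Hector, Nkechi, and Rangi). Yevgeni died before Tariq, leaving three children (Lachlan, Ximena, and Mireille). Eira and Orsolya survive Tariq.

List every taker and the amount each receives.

Tavita: $882,000; Nuria: $105,000; Hector: $105,000; Nkechi: $105,000; Rangi: $105,000; Eira: $367,500; Lachlan: $105,000; Ximena: $105,000; Mireille: $105,000; Orsolya: $367,500

Tavita takes three-eighths of $2,352,000 = $882,000. The remaining $1,470,000 passes to the descendants.
The descendants' portion ($1,470,000) is divided at the children's generation into 4 shares of $367,500. Eira and Orsolya each take $367,500. The 2 shares of the deceased (Beatrix and Yevgeni) are combined into a pool of $735,000.
That pool ($735,000) is divided at the grandchildren's generation equally among Nuria, Hector, Nkechi, Rangi, Lachlan, Ximena, and Mireille: $105,000 each.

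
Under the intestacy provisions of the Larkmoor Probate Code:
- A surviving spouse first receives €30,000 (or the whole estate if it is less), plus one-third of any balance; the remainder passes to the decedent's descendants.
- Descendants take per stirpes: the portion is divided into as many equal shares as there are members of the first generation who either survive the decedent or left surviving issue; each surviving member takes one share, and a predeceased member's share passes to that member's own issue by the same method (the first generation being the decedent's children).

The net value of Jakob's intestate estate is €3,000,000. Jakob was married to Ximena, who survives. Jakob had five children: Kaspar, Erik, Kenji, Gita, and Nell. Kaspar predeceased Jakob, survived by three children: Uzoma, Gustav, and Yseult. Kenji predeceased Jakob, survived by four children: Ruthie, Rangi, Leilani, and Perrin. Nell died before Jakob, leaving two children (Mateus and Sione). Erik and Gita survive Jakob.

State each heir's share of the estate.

Ximena first takes €30,000, leaving a balance of €2,970,000. Ximena then takes one-third of the balance (€990,000), for a total of €1,020,000. The remaining €1,980,000 passes to the descendants.
The descendants' portion (€1,980,000) is divided into 5 shares of €396,000: Erik and Gita each take €396,000; Kaspar's €396,000 share passes to Kaspar's issue; Kenji's €396,000 share passes to Kenji's issue; Nell's €396,000 share passes to Nell's issue.
Kaspar's share (€396,000) is divided into 3 shares of €132,000: Uzoma, Gustav, and Yseult each take €132,000.
Kenji's share (€396,000) is divided into 4 shares of €99,000: Ruthie, Rangi, Leilani, and Perrin each take €99,000.
Nell's share (€396,000) is divided into 2 shares of €198,000: Mateus and Sione each take €198,000.

Ximena: €1,020,000; Uzoma: €132,000; Gustav: €132,000; Yseult: €132,000; Erik: €396,000; Ruthie: €99,000; Rangi: €99,000; Leilani: €99,000; Perrin: €99,000; Gita: €396,000; Mateus: €198,000; Sione: €198,000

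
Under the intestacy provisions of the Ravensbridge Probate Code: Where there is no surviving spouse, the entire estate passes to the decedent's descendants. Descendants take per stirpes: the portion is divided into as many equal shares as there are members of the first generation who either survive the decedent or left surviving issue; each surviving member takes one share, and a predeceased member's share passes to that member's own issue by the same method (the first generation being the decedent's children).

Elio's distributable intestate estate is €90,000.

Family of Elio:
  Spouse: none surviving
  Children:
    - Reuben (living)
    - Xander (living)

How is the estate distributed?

The entire €90,000 passes to the descendants.
That amount (€90,000) is divided into 2 shares of €45,000: Reuben and Xander each take €45,000.

Reuben: €45,000; Xander: €45,000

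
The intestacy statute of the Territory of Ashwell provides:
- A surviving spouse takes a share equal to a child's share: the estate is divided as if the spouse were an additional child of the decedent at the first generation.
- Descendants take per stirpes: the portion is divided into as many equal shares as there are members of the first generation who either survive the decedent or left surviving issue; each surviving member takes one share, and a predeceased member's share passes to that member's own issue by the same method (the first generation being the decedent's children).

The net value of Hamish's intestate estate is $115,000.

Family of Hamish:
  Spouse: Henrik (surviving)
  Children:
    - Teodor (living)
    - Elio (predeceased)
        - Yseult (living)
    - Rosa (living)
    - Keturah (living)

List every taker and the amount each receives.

Henrik: $23,000; Teodor: $23,000; Yseult: $23,000; Rosa: $23,000; Keturah: $23,000

The spouse counts as an additional share at the children's level, so there are 5 primary shares of $23,000. Henrik takes one such share ($23,000).
The children's combined portion ($92,000) is divided into 4 shares of $23,000: Teodor, Rosa, and Keturah each take $23,000; Elio's $23,000 share passes to Elio's issue.
Elio's share ($23,000) passes entirely to Yseult.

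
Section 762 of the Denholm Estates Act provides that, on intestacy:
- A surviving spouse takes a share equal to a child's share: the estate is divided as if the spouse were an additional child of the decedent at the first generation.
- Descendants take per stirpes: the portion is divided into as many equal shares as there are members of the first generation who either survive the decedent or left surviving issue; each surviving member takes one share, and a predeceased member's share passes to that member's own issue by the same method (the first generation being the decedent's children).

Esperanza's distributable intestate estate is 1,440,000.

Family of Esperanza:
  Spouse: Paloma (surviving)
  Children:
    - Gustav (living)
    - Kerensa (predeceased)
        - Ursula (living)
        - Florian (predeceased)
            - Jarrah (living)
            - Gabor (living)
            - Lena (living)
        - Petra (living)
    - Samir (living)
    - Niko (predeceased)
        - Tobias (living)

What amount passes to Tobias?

Tobias receives 288,000.

The spouse counts as an additional share at the children's level, so there are 5 primary shares of 288,000. Paloma takes one such share (288,000).
The children's combined portion (1,152,000) is divided into 4 shares of 288,000: Gustav and Samir each take 288,000; Kerensa's 288,000 share passes to Kerensa's issue; Niko's 288,000 share passes to Niko's issue.
Kerensa's share (288,000) is divided into 3 shares of 96,000: Ursula and Petra each take 96,000; Florian's 96,000 share passes to Florian's issue.
Florian's share (96,000) is divided into 3 shares of 32,000: Jarrah, Gabor, and Lena each take 32,000.
Niko's share (288,000) passes entirely to Tobias.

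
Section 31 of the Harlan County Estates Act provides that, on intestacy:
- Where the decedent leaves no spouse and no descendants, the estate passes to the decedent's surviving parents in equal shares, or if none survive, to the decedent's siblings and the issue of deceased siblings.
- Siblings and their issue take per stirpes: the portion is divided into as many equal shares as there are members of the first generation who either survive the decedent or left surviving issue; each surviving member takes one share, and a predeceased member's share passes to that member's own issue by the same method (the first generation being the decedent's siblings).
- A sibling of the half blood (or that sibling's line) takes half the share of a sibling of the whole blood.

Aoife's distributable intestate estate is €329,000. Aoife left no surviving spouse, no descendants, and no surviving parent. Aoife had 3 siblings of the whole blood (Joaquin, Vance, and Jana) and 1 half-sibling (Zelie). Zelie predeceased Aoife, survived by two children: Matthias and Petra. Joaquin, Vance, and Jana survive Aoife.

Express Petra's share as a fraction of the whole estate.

Petra receives 1/14 of the estate.

The entire €329,000 passes to the siblings and their issue.
Counting each half-blood sibling's line as half a unit, there are 7/2 units in €329,000, so one unit is €94,000. Whole-blood lines (Joaquin, Vance, and Jana) take €94,000 each; half-blood lines (Zelie) take €47,000 each.
Zelie's share (€47,000) is divided into 2 shares of €23,500: Matthias and Petra each take €23,500.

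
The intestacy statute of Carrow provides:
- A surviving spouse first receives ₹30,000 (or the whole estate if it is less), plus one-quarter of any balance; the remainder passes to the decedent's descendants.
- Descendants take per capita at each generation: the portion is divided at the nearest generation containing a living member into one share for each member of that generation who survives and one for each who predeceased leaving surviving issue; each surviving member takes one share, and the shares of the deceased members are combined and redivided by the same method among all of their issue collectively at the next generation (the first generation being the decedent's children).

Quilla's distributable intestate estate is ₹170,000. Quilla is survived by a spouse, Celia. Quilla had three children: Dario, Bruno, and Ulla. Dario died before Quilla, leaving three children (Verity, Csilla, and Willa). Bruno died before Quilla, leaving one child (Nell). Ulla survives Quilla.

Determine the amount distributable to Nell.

Celia first takes ₹30,000, leaving a balance of ₹140,000. Celia then takes one-quarter of the balance (₹35,000), for a total of ₹65,000. The remaining ₹105,000 passes to the descendants.
The descendants' portion (₹105,000) is divided at the children's generation into 3 shares of ₹35,000. Ulla takes ₹35,000. The 2 shares of the deceased (Dario and Bruno) are combined into a pool of ₹70,000.
That pool (₹70,000) is divided at the grandchildren's generation equally among Verity, Csilla, Willa, and Nell: ₹17,500 each.

Nell receives ₹17,500.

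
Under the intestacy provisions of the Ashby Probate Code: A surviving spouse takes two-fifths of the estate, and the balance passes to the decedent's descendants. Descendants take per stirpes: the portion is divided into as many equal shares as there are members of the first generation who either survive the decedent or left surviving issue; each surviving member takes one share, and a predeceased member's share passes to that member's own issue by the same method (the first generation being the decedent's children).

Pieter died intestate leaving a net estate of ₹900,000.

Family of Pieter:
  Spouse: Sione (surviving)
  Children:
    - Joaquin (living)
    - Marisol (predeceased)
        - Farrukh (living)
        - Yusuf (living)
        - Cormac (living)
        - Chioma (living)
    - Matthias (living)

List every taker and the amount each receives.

Sione takes two-fifths of ₹900,000 = ₹360,000. The remaining ₹540,000 passes to the descendants.
The descendants' portion (₹540,000) is divided into 3 shares of ₹180,000: Joaquin and Matthias each take ₹180,000; Marisol's ₹180,000 share passes to Marisol's issue.
Marisol's share (₹180,000) is divided into 4 shares of ₹45,000: Farrukh, Yusuf, Cormac, and Chioma each take ₹45,000.

Sione: ₹360,000; Joaquin: ₹180,000; Farrukh: ₹45,000; Yusuf: ₹45,000; Cormac: ₹45,000; Chioma: ₹45,000; Matthias: ₹180,000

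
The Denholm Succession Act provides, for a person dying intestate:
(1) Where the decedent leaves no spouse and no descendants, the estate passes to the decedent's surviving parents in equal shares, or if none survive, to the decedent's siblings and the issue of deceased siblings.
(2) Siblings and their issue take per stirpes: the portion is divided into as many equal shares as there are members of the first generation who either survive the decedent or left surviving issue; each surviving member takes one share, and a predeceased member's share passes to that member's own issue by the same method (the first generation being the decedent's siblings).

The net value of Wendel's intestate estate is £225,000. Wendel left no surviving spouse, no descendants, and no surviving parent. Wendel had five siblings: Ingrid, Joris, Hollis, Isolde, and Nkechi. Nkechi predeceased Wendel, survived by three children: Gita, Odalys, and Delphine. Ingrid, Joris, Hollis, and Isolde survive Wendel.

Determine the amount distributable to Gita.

The entire £225,000 passes to the siblings and their issue.
That amount (£225,000) is divided into 5 shares of £45,000: Ingrid, Joris, Hollis, and Isolde each take £45,000; Nkechi's £45,000 share passes to Nkechi's issue.
Nkechi's share (£45,000) is divided into 3 shares of £15,000: Gita, Odalys, and Delphine each take £15,000.

Gita receives £15,000.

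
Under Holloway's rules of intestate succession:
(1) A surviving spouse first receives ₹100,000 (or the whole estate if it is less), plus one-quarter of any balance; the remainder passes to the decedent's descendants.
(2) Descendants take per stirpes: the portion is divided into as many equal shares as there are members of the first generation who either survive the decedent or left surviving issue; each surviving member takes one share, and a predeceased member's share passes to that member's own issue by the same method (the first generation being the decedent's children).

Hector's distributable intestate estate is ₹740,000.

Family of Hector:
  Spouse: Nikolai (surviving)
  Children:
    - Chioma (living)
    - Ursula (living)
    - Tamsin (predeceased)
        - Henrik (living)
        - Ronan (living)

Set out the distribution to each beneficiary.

Nikolai: ₹260,000; Chioma: ₹160,000; Ursula: ₹160,000; Henrik: ₹80,000; Ronan: ₹80,000

Nikolai first takes ₹100,000, leaving a balance of ₹640,000. Nikolai then takes one-quarter of the balance (₹160,000), for a total of ₹260,000. The remaining ₹480,000 passes to the descendants.
The descendants' portion (₹480,000) is divided into 3 shares of ₹160,000: Chioma and Ursula each take ₹160,000; Tamsin's ₹160,000 share passes to Tamsin's issue.
Tamsin's share (₹160,000) is divided into 2 shares of ₹80,000: Henrik and Ronan each take ₹80,000.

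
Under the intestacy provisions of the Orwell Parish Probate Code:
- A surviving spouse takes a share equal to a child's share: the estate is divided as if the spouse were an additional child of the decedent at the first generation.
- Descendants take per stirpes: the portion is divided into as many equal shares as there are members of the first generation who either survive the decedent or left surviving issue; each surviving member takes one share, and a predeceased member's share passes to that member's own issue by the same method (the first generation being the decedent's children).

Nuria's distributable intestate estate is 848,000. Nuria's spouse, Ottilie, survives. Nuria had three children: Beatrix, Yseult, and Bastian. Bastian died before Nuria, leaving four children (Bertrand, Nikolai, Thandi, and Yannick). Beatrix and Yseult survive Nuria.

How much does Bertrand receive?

Bertrand receives 53,000.

The spouse counts as an additional share at the children's level, so there are 4 primary shares of 212,000. Ottilie takes one such share (212,000).
The children's combined portion (636,000) is divided into 3 shares of 212,000: Beatrix and Yseult each take 212,000; Bastian's 212,000 share passes to Bastian's issue.
Bastian's share (212,000) is divided into 4 shares of 53,000: Bertrand, Nikolai, Thandi, and Yannick each take 53,000.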